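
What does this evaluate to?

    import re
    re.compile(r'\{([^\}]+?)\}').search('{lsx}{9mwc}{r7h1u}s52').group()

The match spans [0:5] → '{lsx}'.

'{lsx}'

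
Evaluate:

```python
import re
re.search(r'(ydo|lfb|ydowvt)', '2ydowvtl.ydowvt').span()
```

Branches in `(...|...)` are attempted left-to-right; the first branch that allows the whole pattern to succeed is taken.
The match spans [1:4] → 'ydo'.

(1, 4)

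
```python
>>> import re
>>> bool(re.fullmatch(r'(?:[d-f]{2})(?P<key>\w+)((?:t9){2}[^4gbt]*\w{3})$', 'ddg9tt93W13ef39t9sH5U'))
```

False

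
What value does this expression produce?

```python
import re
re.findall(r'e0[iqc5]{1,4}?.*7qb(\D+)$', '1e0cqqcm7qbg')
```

The pattern matches the literal 'e0', then 1 to 4 of one of [iqc5] (lazy); then zero or more of any character, then the literal '7qb'; then one or more of a non-digit (captured); then anchored at the end.
Matches: at [1:12] match 'e0cqqcm7qbg', group 1 = 'g'.
`findall` collects group 1 from the one match (1 total).

['g']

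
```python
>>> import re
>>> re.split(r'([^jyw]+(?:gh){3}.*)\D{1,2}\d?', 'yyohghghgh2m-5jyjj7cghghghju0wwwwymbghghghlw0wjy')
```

Pattern: one or more of any character except [jyw], then the literal 'gh' repeated 3 times, then zero or more of any character (captured); then 1 to 2 of a non-digit, then optionally a digit.
The group in the pattern means `split` returns the separators' captures alongside the pieces.

['yy', 'ohghghgh2m-5jyjj7cghghghju0wwwwymbghghghlw0wj', '']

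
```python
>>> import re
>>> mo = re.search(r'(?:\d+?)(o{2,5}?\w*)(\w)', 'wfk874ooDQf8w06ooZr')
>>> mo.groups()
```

('ooDQf8w06ooZ', 'r')

The match spans [3:19] → '874ooDQf8w06ooZr'.
Captured: group 1 = 'ooDQf8w06ooZ', group 2 = 'r'.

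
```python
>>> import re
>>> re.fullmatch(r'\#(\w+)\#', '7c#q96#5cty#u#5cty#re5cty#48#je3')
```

None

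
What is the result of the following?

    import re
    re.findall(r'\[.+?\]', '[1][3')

['[1]']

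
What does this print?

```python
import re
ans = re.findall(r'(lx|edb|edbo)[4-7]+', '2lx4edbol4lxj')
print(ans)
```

['lx']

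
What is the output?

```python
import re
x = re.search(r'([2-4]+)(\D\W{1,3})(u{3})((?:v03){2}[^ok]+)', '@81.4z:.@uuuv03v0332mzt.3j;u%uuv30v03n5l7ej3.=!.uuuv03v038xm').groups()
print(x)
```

This matches one or more of a character in [2-4] (captured); then a non-digit, then 1 to 3 of a non-word character (captured); then exactly 3 of a literal 'u' (captured); then the literal 'v03' repeated 2 times, then one or more of any character except [ok] (captured).
`re.search` tries every starting position until one works.
The match spans [4:60] → '4z:.@uuuv03v0332mzt.3j;u%uuv30v03n5l7ej3.=!.uuuv03v038xm'.
Captured: group 1 = '4', group 2 = 'z:.@', group 3 = 'uuu', group 4 = 'v03v0332mzt.3j;u%uuv30v03n5l7ej3.=!.uuuv03v038xm'.

('4', 'z:.@', 'uuu', 'v03v0332mzt.3j;u%uuv30v03n5l7ej3.=!.uuuv03v038xm')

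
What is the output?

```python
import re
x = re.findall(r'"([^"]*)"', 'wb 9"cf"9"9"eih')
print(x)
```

['cf', '9']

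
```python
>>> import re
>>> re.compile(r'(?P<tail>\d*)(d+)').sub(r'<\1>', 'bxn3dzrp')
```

`\1` in the replacement pulls in group 1's text for each match.

'bxn<3>zrp'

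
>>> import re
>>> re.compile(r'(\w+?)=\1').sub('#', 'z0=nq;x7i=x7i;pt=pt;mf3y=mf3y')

'z0=nq;#;#;#'

After group 1 captures some text, `\1` only succeeds where that same text appears again.
Matches: at [6:13] → 'x7i=x7i'; at [14:19] → 'pt=pt'; at [20:29] → 'mf3y=mf3y'.
Each match is replaced by '#'.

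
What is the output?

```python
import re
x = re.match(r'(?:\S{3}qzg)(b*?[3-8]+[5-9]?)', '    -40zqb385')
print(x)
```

None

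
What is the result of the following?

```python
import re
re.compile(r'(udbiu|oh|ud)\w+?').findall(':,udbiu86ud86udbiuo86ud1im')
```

['udbiu', 'ud', 'udbiu', 'ud']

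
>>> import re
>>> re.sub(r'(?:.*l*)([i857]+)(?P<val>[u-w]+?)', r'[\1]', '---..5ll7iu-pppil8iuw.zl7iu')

This matches zero or more of any character, then zero or more of the literal 'l' (non-capturing group); then one or more of one of [i857] (captured); then one or more of a character in [u-w] (lazy) (captured as 'val').
Matches: at [0:27] → '---..5ll7iu-pppil8iuw.zl7iu'.
`\1` in the replacement pulls in group 1's text for each match.

'[i]'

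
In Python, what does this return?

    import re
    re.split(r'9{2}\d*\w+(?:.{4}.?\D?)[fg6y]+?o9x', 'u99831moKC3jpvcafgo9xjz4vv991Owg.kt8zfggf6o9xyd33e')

['u', 'yd33e']

The pattern matches exactly 2 of a literal '9', then zero or more of a digit; then one or more of a word character; then exactly 4 of any character, then optionally any character, then optionally a non-digit (non-capturing group); then one or more of one of [fg6y] (lazy), then the literal 'o9x'.
Matches to split on: at [1:45] → '99831moKC3jpvcafgo9xjz4vv991Owg.kt8zfggf6o9x'.
The string is cut at each match, leaving 2 pieces.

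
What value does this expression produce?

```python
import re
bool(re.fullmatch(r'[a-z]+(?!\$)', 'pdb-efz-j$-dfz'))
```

A negative assertion filters positions out without eating any characters.
`fullmatch` succeeds only if the pattern covers the string from start to end.
Here the string isn't matched end-to-end, so the call returns None, and `bool(None)` is False.

False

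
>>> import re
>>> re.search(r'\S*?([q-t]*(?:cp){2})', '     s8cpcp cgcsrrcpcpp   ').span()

(5, 11)

This matches zero or more of a non-whitespace character (lazy); then zero or more of a character in [q-t], then the literal 'cp' repeated 2 times (captured).
`re.search` tries every starting position until one works.
The match spans [5:11] → 's8cpcp'.
Captured: group 1 = 'cpcp'.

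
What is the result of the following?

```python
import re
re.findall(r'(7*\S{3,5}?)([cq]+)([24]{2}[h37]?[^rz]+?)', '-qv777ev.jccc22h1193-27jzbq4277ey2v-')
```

[('777ev.j', 'ccc', '22h1'), ('27jzb', 'q', '4277')]

The pattern matches zero or more of a literal '7', then 3 to 5 of a non-whitespace character (lazy) (captured); then one or more of one of [cq] (captured); then exactly 2 of one of [24], then optionally one of [h37], then one or more of any character except [rz] (lazy) (captured).
Because the quantifier is non-greedy, it stops expanding at the earliest point where the rest of the pattern can succeed.
Scanning left to right: at [3:17] match '777ev.jccc22h1', groups = ('777ev.j', 'ccc', '22h1'); at [21:31] match '27jzbq4277', groups = ('27jzb', 'q', '4277').
3 groups means each result is a tuple of 3 captured strings — 2 here.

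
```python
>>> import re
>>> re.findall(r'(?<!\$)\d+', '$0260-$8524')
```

['260', '524']

The negative lookahead/lookbehind blocks any match where the forbidden context is present.
`findall` yields the raw match text (2 of them) because the pattern has no groups.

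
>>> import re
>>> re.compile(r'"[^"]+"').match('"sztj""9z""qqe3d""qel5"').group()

With `match`, the pattern is implicitly anchored at the beginning.
The match spans [0:6] → '"sztj"'.

'"sztj"'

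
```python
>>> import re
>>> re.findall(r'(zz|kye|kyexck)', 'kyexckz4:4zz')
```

['kye', 'zz']

`|` is ordered: at each position the engine commits to the first alternative that works.
Matches: at [0:3] match 'kye', group 1 = 'kye'; at [10:12] match 'zz', group 1 = 'zz'.
`findall` collects group 1 from each match (2 total).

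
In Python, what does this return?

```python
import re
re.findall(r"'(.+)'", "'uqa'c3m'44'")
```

["uqa'c3m'44"]

Scanning left to right: at [0:12] match "'uqa'c3m'44'", group 1 = "uqa'c3m'44".
Because there's exactly one group, `findall` drops the full match and keeps group 1 from the one hit.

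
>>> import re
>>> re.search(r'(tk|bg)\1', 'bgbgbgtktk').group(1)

'bg'

The match spans [0:4] → 'bgbg'.
Captured: group 1 = 'bg'.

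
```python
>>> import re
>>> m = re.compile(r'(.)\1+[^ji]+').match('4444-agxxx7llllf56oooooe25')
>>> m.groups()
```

('4',)

The backreference `\1` re-matches whatever the first group consumed, character for character.
`re.match` won't scan ahead — the pattern has to work from the very first character.
The match spans [0:26] → '4444-agxxx7llllf56oooooe25'.
Captured: group 1 = '4'.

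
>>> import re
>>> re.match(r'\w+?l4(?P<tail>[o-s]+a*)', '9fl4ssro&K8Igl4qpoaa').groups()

This matches one or more of a word character (lazy), then the literal 'l4'; then one or more of a character in [o-s], then zero or more of the literal 'a' (captured as 'tail').
With `match`, the pattern is implicitly anchored at the beginning.
The match spans [0:8] → '9fl4ssro'.
Captured: group 1 = 'ssro'.

('ssro',)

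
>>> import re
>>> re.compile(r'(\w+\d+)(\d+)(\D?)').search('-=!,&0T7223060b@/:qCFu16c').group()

'0T7223060b'

The pattern matches one or more of a word character, then one or more of a digit (captured); then one or more of a digit (captured); then optionally a non-digit (captured).
`re.search` scans for the first position where the pattern succeeds.
The match spans [5:15] → '0T7223060b'.
Captured: group 1 = '0T722306', group 2 = '0', group 3 = 'b'.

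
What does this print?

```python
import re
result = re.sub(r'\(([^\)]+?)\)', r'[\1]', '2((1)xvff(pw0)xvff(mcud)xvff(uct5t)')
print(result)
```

2[(1]xvff[pw0]xvff[mcud]xvff[uct5t]

Matches: at [1:5] → '((1)'; at [9:14] → '(pw0)'; at [18:24] → '(mcud)'; at [28:35] → '(uct5t)'.
`\1` in the replacement pulls in group 1's text for each match.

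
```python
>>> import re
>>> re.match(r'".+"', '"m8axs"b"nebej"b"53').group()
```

'"m8axs"b"nebej"b"'

With `match`, the pattern is implicitly anchored at the beginning.
The match spans [0:17] → '"m8axs"b"nebej"b"'.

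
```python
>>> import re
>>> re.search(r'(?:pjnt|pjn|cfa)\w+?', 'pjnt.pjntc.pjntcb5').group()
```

'pjnt'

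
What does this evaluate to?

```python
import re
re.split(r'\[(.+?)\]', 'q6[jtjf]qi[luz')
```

['q6', 'jtjf', 'qi[luz']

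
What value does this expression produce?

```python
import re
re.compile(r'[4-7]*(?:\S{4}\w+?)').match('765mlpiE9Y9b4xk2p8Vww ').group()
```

This matches zero or more of a character in [4-7]; then exactly 4 of a non-whitespace character, then one or more of a word character (lazy) (non-capturing group).
With the lazy modifier that quantifier settles for the fewest repetitions that let the rest of the pattern succeed (the atoms after it are unaffected and can still be greedy).
`re.match` only tries the pattern at the start of the string.
The match spans [0:8] → '765mlpiE'.

'765mlpiE'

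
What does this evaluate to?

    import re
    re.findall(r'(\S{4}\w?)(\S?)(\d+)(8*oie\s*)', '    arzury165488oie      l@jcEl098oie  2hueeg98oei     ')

[('arzur', 'y', '165488', 'oie      '), ('l@jcE', 'l', '098', 'oie  ')]

Pattern: exactly 4 of a non-whitespace character, then optionally a word character (captured); then optionally a non-whitespace character (captured); then one or more of a digit (captured); then zero or more of the literal '8', then the literal 'oie', then zero or more of whitespace (captured).
Matches: at [4:25] match 'arzury165488oie      ', groups = ('arzur', 'y', '165488', 'oie      '); at [25:39] match 'l@jcEl098oie  ', groups = ('l@jcE', 'l', '098', 'oie  ').
Multiple groups make `findall` return tuples — one 4-tuple for each match.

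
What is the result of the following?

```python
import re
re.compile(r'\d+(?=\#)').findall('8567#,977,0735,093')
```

['8567']

Because the assertion is zero-width, the text it checks is not consumed and won't appear in the result.
Walking the string: at [0:4] → '8567'.
`findall` yields the raw match text (1 of them) because the pattern has no groups.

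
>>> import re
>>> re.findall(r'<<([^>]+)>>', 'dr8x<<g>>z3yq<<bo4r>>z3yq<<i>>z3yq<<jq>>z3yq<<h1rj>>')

['g', 'bo4r', 'i', 'jq', 'h1rj']

`findall` collects group 1 from each match (5 total).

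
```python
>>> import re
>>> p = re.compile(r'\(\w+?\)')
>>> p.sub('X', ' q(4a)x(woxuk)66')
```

' qXxX66'

`sub` substitutes 'X' at each match site.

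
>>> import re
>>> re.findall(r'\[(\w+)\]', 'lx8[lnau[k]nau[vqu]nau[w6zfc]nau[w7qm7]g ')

['k', 'vqu', 'w6zfc', 'w7qm7']

Walking the string: at [8:11] match '[k]', group 1 = 'k'; at [14:19] match '[vqu]', group 1 = 'vqu'; at [22:29] match '[w6zfc]', group 1 = 'w6zfc'; at [32:39] match '[w7qm7]', group 1 = 'w7qm7'.
Because there's exactly one group, `findall` drops the full match and keeps group 1 from each hit.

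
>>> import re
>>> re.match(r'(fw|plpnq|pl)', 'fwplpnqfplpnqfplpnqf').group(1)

'fw'

With `match`, the pattern is implicitly anchored at the beginning.
The match spans [0:2] → 'fw'.
Captured: group 1 = 'fw'.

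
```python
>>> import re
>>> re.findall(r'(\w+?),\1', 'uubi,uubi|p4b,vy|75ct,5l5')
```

['uubi']

A backreference is literal: `\1` must see the identical characters the first group matched.
Matches: at [0:9] match 'uubi,uubi', group 1 = 'uubi'.
Because there's exactly one group, `findall` drops the full match and keeps group 1 from the one hit.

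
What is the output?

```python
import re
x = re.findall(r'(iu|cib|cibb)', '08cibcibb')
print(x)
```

`|` is ordered: at each position the engine commits to the first alternative that works.
Matches: at [2:5] match 'cib', group 1 = 'cib'; at [5:8] match 'cib', group 1 = 'cib'.
`findall` collects group 1 from each match (2 total).

['cib', 'cib']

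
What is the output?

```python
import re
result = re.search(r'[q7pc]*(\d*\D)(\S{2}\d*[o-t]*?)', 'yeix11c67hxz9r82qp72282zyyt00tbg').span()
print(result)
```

This matches zero or more of one of [q7pc]; then zero or more of a digit, then a non-digit (captured); then exactly 2 of a non-whitespace character, then zero or more of a digit, then zero or more of a character in [o-t] (lazy) (captured).
Unlike `match`, `search` isn't anchored — it looks for the pattern anywhere in the string.
The match spans [0:3] → 'yei'.
Captured: group 1 = 'y', group 2 = 'ei'.

(0, 3)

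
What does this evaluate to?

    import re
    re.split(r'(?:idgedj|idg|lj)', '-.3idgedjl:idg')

['-.3', 'l:', '']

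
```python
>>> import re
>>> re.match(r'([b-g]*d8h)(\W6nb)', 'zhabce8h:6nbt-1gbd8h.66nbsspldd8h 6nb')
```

None

This matches zero or more of a character in [b-g], then the literal 'd8h' (captured); then a non-word character, then the literal '6nb' (captured).
`match` is anchored at position 0; if the pattern doesn't fit there, it returns None.
Here the string doesn't start with a match, so the call returns None.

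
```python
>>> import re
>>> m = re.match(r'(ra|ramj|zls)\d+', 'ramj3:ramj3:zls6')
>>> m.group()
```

`match` is anchored at position 0; if the pattern doesn't fit there, it returns None.
The match spans [0:5] → 'ramj3'.

'ramj3'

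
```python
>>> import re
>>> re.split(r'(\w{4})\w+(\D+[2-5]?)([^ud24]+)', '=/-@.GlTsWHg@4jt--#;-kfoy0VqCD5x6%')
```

With a capturing group present, the delimiter's captured portion is kept in the result list.

['=/-@.', 'GlTs', '@4', 'jt--#;-kfoy0VqCD5x6%', '']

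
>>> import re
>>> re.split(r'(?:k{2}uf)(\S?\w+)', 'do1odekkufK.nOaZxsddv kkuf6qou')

Pattern: exactly 2 of the literal 'k', then the literal 'uf' (non-capturing group); then optionally a non-whitespace character, then one or more of a word character (captured).
Matches to split on: at [6:11] → 'kkufK'; at [22:30] → 'kkuf6qou'.
Because the pattern has a capturing group, `split` also inserts each captured text between the pieces.

['do1ode', 'K', '.nOaZxsddv ', '6qou', '']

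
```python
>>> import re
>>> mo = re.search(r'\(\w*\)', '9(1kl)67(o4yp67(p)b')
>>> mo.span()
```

(1, 6)

`search` walks the string left to right and returns the first match it finds.
The match spans [1:6] → '(1kl)'.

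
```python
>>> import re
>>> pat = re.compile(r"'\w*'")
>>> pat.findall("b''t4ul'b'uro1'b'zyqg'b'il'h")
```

["''", "'b'", "'b'", "'b'"]

`findall` yields the raw match text (4 of them) because the pattern has no groups.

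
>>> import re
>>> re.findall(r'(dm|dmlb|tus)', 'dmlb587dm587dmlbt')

['dm', 'dm', 'dm']

Branches in `(...|...)` are attempted left-to-right; the first branch that allows the whole pattern to succeed is taken.
One capturing group, so `findall` returns just the captured substring from each match — 3 in all.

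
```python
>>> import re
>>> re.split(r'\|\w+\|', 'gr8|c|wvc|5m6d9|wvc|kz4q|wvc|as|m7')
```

Splitting on the pattern gives 5 pieces.

['gr8', 'wvc', 'wvc', 'wvc', 'm7']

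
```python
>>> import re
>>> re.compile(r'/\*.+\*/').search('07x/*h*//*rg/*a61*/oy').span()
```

(3, 19)

`re.search` tries every starting position until one works.
The match spans [3:19] → '/*h*//*rg/*a61*/'.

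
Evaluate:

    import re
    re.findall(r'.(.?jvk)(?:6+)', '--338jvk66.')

['8jvk']

This matches any character; then optionally any character, then the literal 'jvk' (captured); then one or more of a literal '6' (non-capturing group).
Walking the string: at [3:10] match '38jvk66', group 1 = '8jvk'.
`findall` collects group 1 from the one match (1 total).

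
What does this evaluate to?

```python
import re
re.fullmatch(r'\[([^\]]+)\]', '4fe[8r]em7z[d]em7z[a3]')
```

None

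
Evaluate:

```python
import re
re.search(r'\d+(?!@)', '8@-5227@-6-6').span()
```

A negative assertion filters positions out without eating any characters.
The match spans [3:6] → '522'.

(3, 6)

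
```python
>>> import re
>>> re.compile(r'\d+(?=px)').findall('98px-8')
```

['98']

The `(?=…)`/`(?<=…)` assertion just peeks at neighbouring text; it doesn't advance the match position.
`findall` yields the raw match text (1 of them) because the pattern has no groups.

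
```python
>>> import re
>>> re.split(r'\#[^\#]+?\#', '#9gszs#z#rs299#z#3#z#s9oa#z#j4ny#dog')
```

Splitting on the pattern gives 6 pieces.

['', 'z', 'z', 'z', 'z', 'dog']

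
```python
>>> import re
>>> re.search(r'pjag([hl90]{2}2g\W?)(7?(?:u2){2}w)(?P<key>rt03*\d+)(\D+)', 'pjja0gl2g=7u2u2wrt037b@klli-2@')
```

None

This matches a literal 'p', then the literal 'jag'; then exactly 2 of one of [hl90], then the literal '2g', then optionally a non-word character (captured); then optionally a literal '7', then the literal 'u2' repeated 2 times, then a literal 'w' (captured); then the literal 'rt0', then zero or more of the literal '3', then one or more of a digit (captured as 'key'); then one or more of a non-digit (captured).
`re.search` scans for the first position where the pattern succeeds.
Here no position works, so the call returns None.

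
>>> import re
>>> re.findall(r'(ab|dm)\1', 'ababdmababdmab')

`\1` is not a pattern — it's the concrete string captured by group 1, re-applied verbatim.
Matches: at [0:4] match 'abab', group 1 = 'ab'; at [6:10] match 'abab', group 1 = 'ab'.
One capturing group, so `findall` returns just the captured substring from each match — 2 in all.

['ab', 'ab']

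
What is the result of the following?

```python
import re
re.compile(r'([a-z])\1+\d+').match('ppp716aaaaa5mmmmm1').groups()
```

('p',)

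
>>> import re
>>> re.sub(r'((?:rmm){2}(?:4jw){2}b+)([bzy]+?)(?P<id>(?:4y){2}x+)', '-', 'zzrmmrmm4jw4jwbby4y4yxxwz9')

`sub` substitutes '-' at each match site.

'zz-wz9'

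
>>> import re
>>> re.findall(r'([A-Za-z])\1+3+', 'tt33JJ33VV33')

After group 1 captures some text, `\1` only succeeds where that same text appears again.
Scanning left to right: at [0:4] match 'tt33', group 1 = 't'; at [4:8] match 'JJ33', group 1 = 'J'; at [8:12] match 'VV33', group 1 = 'V'.
With a single group, `findall` returns only what that group captured — 3 items.

['t', 'J', 'V']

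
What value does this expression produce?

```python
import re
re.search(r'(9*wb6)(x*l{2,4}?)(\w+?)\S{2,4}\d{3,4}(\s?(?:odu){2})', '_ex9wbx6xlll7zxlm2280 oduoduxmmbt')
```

None

Here no position works, so the call returns None.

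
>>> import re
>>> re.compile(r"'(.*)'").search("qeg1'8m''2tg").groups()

("8m'",)

Unlike `match`, `search` isn't anchored — it looks for the pattern anywhere in the string.
The match spans [4:9] → "'8m''".
Captured: group 1 = "8m'".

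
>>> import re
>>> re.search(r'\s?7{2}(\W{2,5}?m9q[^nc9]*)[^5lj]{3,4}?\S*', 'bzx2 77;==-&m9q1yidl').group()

' 77;==-&m9q1yidl'

Pattern: optionally whitespace, then exactly 2 of a literal '7'; then 2 to 5 of a non-word character (lazy), then the literal 'm9q', then zero or more of any character except [nc9] (captured); then 3 to 4 of any character except [5lj] (lazy), then zero or more of a non-whitespace character.
`search` walks the string left to right and returns the first match it finds.
The match spans [4:20] → ' 77;==-&m9q1yidl'.
Captured: group 1 = ';==-&m9q1'.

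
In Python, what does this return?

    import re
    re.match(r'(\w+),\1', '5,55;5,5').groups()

A backreference is literal: `\1` must see the identical characters the first group matched.
`re.match` only tries the pattern at the start of the string.
The match spans [0:3] → '5,5'.
Captured: group 1 = '5'.

('5',)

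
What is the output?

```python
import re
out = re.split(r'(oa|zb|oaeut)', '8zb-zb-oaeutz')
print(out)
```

['8', 'zb', '-', 'zb', '-', 'oa', 'eutz']

Branches in `(...|...)` are attempted left-to-right; the first branch that allows the whole pattern to succeed is taken.
Matches to split on: at [1:3] → 'zb'; at [4:6] → 'zb'; at [7:9] → 'oa'.
Because the pattern has a capturing group, `split` also inserts each captured text between the pieces.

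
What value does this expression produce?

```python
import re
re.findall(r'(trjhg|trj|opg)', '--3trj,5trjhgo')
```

['trj', 'trjhg']

Alternation tries branches left to right and keeps the first one that lets the overall match succeed at that position.
One capturing group, so `findall` returns just the captured substring from each match — 2 in all.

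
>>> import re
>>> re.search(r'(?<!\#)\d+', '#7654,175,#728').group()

'654'

The negative lookaround is zero-width — it rules out positions where the adjacent text would match, without consuming anything.
`search` walks the string left to right and returns the first match it finds.
The match spans [2:5] → '654'.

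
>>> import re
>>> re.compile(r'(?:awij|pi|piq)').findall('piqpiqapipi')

The regex engine tests alternatives in the order written; an earlier branch that matches wins even if a later one would match more.
Walking the string: at [0:2] → 'pi'; at [3:5] → 'pi'; at [7:9] → 'pi'; at [9:11] → 'pi'.
Since nothing is captured, `findall` lists the 4 matched substrings directly.

['pi', 'pi', 'pi', 'pi']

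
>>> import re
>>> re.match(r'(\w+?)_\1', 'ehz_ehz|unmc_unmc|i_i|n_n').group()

A backreference is literal: `\1` must see the identical characters the first group matched.
`re.match` only tries the pattern at the start of the string.
The match spans [0:7] → 'ehz_ehz'.
Captured: group 1 = 'ehz'.

'ehz_ehz'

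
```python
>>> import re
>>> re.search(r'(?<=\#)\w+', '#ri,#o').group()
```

'ri'

Lookahead/lookbehind check context without consuming it, so the matched span excludes the asserted characters.
`re.search` scans for the first position where the pattern succeeds.
The match spans [1:3] → 'ri'.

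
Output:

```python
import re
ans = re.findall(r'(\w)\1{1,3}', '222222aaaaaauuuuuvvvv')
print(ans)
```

['2', '2', 'a', 'a', 'u', 'v']

`\1` has to match the exact text group 1 already captured.
With a single group, `findall` returns only what that group captured — 6 items.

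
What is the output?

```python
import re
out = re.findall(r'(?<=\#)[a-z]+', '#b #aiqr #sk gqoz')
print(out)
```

['b', 'aiqr', 'sk']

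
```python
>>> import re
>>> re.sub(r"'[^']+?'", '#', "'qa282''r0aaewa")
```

Matches: at [0:7] → "'qa282'".
Every occurrence is swapped for '#'.

"#'r0aaewa"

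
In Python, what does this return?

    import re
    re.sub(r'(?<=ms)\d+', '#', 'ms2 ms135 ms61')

'ms# ms# ms#'

The `(?=…)`/`(?<=…)` assertion just peeks at neighbouring text; it doesn't advance the match position.
Matches: at [2:3] → '2'; at [6:9] → '135'; at [12:14] → '61'.
Each match is replaced by '#'.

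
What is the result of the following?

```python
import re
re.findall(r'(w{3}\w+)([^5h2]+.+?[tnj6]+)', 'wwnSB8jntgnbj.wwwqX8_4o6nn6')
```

[('wwwqX8_4o6', 'nn6')]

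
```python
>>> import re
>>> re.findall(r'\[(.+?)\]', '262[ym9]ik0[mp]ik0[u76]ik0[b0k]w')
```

A `+?`/`*?`/`{m,n}?` starts at its minimum and grows only as far as needed for what follows to match.
Scanning left to right: at [3:8] match '[ym9]', group 1 = 'ym9'; at [11:15] match '[mp]', group 1 = 'mp'; at [18:23] match '[u76]', group 1 = 'u76'; at [26:31] match '[b0k]', group 1 = 'b0k'.
One capturing group, so `findall` returns just the captured substring from each match — 4 in all.

['ym9', 'mp', 'u76', 'b0k']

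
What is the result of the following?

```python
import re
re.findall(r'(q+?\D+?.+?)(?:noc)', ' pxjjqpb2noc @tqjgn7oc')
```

['qpb2']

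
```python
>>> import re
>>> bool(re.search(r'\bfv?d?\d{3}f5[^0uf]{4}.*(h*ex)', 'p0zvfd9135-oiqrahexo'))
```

False

The pattern matches a word boundary (`\b`, zero-width); then the literal 'f', then optionally a literal 'v', then optionally the literal 'd'; then exactly 3 of a digit, then the literal 'f5'; then exactly 4 of any character except [0uf], then zero or more of any character; then zero or more of the literal 'h', then the literal 'ex' (captured).
`re.search` scans for the first position where the pattern succeeds.
Here the pattern never matches, so the call returns None, and `bool(None)` is False.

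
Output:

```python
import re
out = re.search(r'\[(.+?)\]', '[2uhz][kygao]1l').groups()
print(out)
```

('2uhz',)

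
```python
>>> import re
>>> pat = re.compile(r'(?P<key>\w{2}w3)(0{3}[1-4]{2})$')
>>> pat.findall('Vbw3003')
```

This matches exactly 2 of a word character, then the literal 'w3' (captured as 'key'); then exactly 3 of the literal '0', then exactly 2 of a character in [1-4] (captured); then anchored at the end.
Multiple groups make `findall` return tuples — one 2-tuple for each match.
Nothing in the string satisfies the pattern, so the list is empty.

[]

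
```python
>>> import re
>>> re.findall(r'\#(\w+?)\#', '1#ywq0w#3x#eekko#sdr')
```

['ywq0w', 'eekko']

Matches: at [1:8] match '#ywq0w#', group 1 = 'ywq0w'; at [10:17] match '#eekko#', group 1 = 'eekko'.
With a single group, `findall` returns only what that group captured — 2 items.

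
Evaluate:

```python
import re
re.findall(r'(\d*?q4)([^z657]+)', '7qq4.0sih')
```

The pattern matches zero or more of a digit (lazy), then the literal 'q4' (captured); then one or more of any character except [z657] (captured).
Walking the string: at [2:9] match 'q4.0sih', groups = ('q4', '.0sih').
2 groups means the one result is a tuple of 2 captured strings — 1 here.

[('q4', '.0sih')]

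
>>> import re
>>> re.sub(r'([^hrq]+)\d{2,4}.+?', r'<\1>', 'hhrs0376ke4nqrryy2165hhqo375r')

'hhr<s03>e4nqrr<yy21>hq<o3>'

The replacement refers to a captured group, so each match is rewritten using its own captured text.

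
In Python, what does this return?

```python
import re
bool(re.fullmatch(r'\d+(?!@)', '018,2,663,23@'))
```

False

The negative lookahead/lookbehind blocks any match where the forbidden context is present.
For `fullmatch`, every character of the input must be accounted for by the pattern.
Here the string isn't matched end-to-end, so the call returns None, and `bool(None)` is False.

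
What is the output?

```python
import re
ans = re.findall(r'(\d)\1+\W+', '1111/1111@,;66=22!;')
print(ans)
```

`\1` has to match the exact text group 1 already captured.
Walking the string: at [0:5] match '1111/', group 1 = '1'; at [5:12] match '1111@,;', group 1 = '1'; at [12:15] match '66=', group 1 = '6'; at [15:19] match '22!;', group 1 = '2'.
Because there's exactly one group, `findall` drops the full match and keeps group 1 from each hit.

['1', '1', '6', '2']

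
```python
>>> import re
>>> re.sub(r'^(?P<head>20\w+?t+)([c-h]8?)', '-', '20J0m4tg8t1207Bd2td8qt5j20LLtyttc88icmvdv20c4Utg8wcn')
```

'-t1207Bd2td8qt5j20LLtyttc88icmvdv20c4Utg8wcn'

Pattern: anchored at the start of the string; then the literal '20', then one or more of a word character (lazy), then one or more of the literal 't' (captured as 'head'); then a character in [c-h], then optionally a literal '8' (captured).
Matches: at [0:9] → '20J0m4tg8'.
`sub` substitutes '-' at each match site.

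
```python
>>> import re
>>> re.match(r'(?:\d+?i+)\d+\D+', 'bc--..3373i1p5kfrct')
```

`re.match` only tries the pattern at the start of the string.
Here the pattern fails at index 0, so the call returns None.

None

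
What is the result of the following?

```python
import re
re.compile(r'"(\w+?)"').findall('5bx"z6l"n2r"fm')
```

Scanning left to right: at [3:8] match '"z6l"', group 1 = 'z6l'.
Because there's exactly one group, `findall` drops the full match and keeps group 1 from the one hit.

['z6l']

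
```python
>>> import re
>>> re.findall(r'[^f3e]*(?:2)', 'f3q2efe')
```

['q2']

Since nothing is captured, `findall` lists the 1 matched substring directly.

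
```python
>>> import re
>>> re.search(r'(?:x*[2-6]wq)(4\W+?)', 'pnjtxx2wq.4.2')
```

None

This matches zero or more of the literal 'x', then a character in [2-6], then the literal 'wq' (non-capturing group); then the literal '4', then one or more of a non-word character (lazy) (captured).
Here nothing in the string fits, so the call returns None.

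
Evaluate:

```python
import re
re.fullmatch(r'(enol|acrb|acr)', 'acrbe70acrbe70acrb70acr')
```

`fullmatch` succeeds only if the pattern covers the string from start to end.
Here the string isn't matched end-to-end, so the call returns None.

None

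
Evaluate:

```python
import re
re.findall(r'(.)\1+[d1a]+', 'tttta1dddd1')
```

['t']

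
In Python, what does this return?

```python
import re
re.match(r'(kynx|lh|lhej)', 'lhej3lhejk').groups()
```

('lh',)

The match spans [0:2] → 'lh'.
Captured: group 1 = 'lh'.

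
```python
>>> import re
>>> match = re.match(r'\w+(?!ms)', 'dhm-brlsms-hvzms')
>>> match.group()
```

'dhm'

With `match`, the pattern is implicitly anchored at the beginning.
The match spans [0:3] → 'dhm'.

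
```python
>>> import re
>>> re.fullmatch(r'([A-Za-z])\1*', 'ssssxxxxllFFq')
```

After group 1 captures some text, `\1` only succeeds where that same text appears again.
`re.fullmatch` is like wrapping the pattern in `^…$` (in single-line mode).
Here the pattern can't cover the whole string, so the call returns None.

None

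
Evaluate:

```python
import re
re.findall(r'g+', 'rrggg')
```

['ggg']

Pattern: one or more of a literal 'g'.
Scanning left to right: at [2:5] → 'ggg'.
`findall` yields the raw match text (1 of them) because the pattern has no groups.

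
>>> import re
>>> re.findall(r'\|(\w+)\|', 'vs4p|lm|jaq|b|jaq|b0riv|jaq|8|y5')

Matches: at [4:8] match '|lm|', group 1 = 'lm'; at [11:14] match '|b|', group 1 = 'b'; at [17:24] match '|b0riv|', group 1 = 'b0riv'; at [27:30] match '|8|', group 1 = '8'.
`findall` collects group 1 from each match (4 total).

['lm', 'b', 'b0riv', '8']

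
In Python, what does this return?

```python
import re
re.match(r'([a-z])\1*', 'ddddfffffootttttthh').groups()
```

`\1` has to match the exact text group 1 already captured.
`re.match` only tries the pattern at the start of the string.
The match spans [0:4] → 'dddd'.
Captured: group 1 = 'd'.

('d',)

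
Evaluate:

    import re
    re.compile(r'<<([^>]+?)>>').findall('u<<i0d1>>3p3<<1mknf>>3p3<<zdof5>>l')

['i0d1', '1mknf', 'zdof5']

Matches: at [1:9] match '<<i0d1>>', group 1 = 'i0d1'; at [12:21] match '<<1mknf>>', group 1 = '1mknf'; at [24:33] match '<<zdof5>>', group 1 = 'zdof5'.
`findall` collects group 1 from each match (3 total).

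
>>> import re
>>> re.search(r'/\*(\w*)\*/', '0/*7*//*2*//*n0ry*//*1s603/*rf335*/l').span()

`search` walks the string left to right and returns the first match it finds.
The match spans [1:6] → '/*7*/'.
Captured: group 1 = '7'.

(1, 6)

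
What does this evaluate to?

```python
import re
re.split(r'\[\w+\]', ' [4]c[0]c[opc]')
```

[' ', 'c', 'c', '']

Matches to split on: at [1:4] → '[4]'; at [5:8] → '[0]'; at [9:14] → '[opc]'.
The string is cut at each match, leaving 4 pieces.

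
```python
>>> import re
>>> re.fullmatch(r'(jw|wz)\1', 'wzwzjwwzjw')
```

None

The backreference `\1` re-matches whatever the first group consumed, character for character.
`re.fullmatch` requires the pattern to consume the entire string.
Here the pattern can't cover the whole string, so the call returns None.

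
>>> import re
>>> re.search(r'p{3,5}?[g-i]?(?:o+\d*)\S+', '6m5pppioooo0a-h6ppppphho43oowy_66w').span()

(3, 34)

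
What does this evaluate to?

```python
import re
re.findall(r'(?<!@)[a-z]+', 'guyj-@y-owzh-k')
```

Because the assertion is negative and zero-width, positions next to the forbidden text are skipped.
Walking the string: at [0:4] → 'guyj'; at [8:12] → 'owzh'; at [13:14] → 'k'.
With no groups in the pattern, `findall` gives back each whole match — 3 here.

['guyj', 'owzh', 'k']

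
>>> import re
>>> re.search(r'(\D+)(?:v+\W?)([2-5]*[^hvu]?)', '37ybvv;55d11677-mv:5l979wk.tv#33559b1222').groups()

('ybv', '55d')

The match spans [2:10] → 'ybvv;55d'.
Captured: group 1 = 'ybv', group 2 = '55d'.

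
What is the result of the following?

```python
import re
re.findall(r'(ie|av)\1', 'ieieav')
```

['ie']

After group 1 captures some text, `\1` only succeeds where that same text appears again.
Matches: at [0:4] match 'ieie', group 1 = 'ie'.
`findall` collects group 1 from the one match (1 total).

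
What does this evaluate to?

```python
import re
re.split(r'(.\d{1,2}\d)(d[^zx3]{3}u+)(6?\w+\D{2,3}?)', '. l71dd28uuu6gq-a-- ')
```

This matches any character, then 1 to 2 of a digit, then a digit (captured); then a literal 'd', then exactly 3 of any character except [zx3], then one or more of a literal 'u' (captured); then optionally a literal '6', then one or more of a word character, then 2 to 3 of a non-digit (lazy) (captured).
Matches to split on: at [2:17] → 'l71dd28uuu6gq-a'.
The group in the pattern means `split` returns the separators' captures alongside the pieces.

['. ', 'l71', 'dd28uuu', '6gq-a', '-- ']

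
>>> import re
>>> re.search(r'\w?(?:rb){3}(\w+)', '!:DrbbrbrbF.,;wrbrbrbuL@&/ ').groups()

('uL',)

The match spans [14:23] → 'wrbrbrbuL'.
Captured: group 1 = 'uL'.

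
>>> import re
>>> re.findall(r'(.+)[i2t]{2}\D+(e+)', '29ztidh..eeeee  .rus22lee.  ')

The pattern matches one or more of any character (captured); then exactly 2 of one of [i2t], then one or more of a non-digit; then one or more of a literal 'e' (captured).
Walking the string: at [0:25] match '29ztidh..eeeee  .rus22lee', groups = ('29ztidh..eeeee  .rus', 'e').
2 groups means the one result is a tuple of 2 captured strings — 1 here.

[('29ztidh..eeeee  .rus', 'e')]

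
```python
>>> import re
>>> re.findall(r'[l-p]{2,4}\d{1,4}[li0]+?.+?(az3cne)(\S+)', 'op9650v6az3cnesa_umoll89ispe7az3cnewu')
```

The `?` after the quantifier makes it lazy — it takes as little as possible before letting the rest of the pattern try.
Multiple groups make `findall` return tuples — one 2-tuple for the one match.

[('az3cne', 'sa_umoll89ispe7az3cnewu')]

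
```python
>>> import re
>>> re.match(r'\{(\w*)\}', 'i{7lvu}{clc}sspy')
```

None

`match` is anchored at position 0; if the pattern doesn't fit there, it returns None.
Here the pattern fails at index 0, so the call returns None.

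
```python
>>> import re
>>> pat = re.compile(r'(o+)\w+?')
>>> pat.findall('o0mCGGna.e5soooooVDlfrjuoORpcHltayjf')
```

['o', 'ooooo', 'o']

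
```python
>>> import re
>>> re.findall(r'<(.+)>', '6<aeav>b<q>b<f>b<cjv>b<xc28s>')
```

['aeav>b<q>b<f>b<cjv>b<xc28s']

Because there's exactly one group, `findall` drops the full match and keeps group 1 from the one hit.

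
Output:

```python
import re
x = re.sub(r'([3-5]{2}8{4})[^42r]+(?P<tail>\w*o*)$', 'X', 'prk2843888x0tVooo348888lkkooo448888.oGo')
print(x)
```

Pattern: exactly 2 of a character in [3-5], then exactly 4 of the literal '8' (captured); then one or more of any character except [42r]; then zero or more of a word character, then zero or more of a literal 'o' (captured as 'tail'); then anchored at the end.
Matches: at [29:39] → '448888.oGo'.
Each match is replaced by 'X'.

prk2843888x0tVooo348888lkkoooX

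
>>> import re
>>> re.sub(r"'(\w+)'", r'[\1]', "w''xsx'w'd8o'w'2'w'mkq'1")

Matches: at [2:7] → "'xsx'"; at [8:13] → "'d8o'"; at [14:17] → "'2'"; at [18:23] → "'mkq'".
`\1` in the replacement pulls in group 1's text for each match.

"w'[xsx]w[d8o]w[2]w[mkq]1"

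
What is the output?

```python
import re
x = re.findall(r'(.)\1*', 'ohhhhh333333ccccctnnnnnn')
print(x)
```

['o', 'h', '3', 'c', 't', 'n']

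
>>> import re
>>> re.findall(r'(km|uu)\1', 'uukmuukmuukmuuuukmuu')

After group 1 captures some text, `\1` only succeeds where that same text appears again.
Matches: at [12:16] match 'uuuu', group 1 = 'uu'.
One capturing group, so `findall` returns just the captured substring from the one match — 1 in all.

['uu']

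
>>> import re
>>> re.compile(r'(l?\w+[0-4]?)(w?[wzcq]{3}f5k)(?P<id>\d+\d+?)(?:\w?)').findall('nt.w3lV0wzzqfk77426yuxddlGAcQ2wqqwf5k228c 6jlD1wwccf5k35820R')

This matches optionally the literal 'l', then one or more of a word character, then optionally a character in [0-4] (captured); then optionally a literal 'w', then exactly 3 of one of [wzcq], then the literal 'f5k' (captured); then one or more of a digit, then one or more of a digit (lazy) (captured as 'id'); then optionally a word character (non-capturing group).
`findall` packs the 3 group values into a tuple for every match.

[('w3lV0wzzqfk77426yuxddlGAcQ2w', 'qqwf5k', '228'), ('6jlD1w', 'wccf5k', '35820')]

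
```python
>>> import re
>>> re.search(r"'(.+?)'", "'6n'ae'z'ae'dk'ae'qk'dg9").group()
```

A `+?`/`*?`/`{m,n}?` starts at its minimum and grows only as far as needed for what follows to match.
The match spans [0:4] → "'6n'".

"'6n'"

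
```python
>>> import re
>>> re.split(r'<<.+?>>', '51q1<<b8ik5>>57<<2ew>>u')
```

['51q1', '57', 'u']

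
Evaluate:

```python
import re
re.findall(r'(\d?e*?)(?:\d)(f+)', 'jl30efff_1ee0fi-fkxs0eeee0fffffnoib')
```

[('1ee', 'f'), ('0eeee', 'fffff')]

Pattern: optionally a digit, then zero or more of a literal 'e' (lazy) (captured); then a digit (non-capturing group); then one or more of a literal 'f' (captured).
Scanning left to right: at [9:14] match '1ee0f', groups = ('1ee', 'f'); at [20:31] match '0eeee0fffff', groups = ('0eeee', 'fffff').
`findall` packs the 2 group values into a tuple for every match.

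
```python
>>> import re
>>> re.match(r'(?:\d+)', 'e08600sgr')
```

None

With `match`, the pattern is implicitly anchored at the beginning.
Here position 0 doesn't satisfy it, so the call returns None.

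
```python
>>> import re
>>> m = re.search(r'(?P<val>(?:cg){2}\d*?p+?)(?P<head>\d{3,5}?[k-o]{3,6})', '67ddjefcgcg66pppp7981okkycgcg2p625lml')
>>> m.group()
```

The match spans [7:24] → 'cgcg66pppp7981okk'.

'cgcg66pppp7981okk'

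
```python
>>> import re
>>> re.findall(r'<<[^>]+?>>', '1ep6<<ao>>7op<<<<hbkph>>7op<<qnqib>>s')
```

`findall` yields the raw match text (3 of them) because the pattern has no groups.

['<<ao>>', '<<<<hbkph>>', '<<qnqib>>']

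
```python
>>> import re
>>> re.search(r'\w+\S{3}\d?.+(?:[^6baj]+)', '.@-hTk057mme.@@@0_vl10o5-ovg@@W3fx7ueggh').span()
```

(3, 40)

Pattern: one or more of a word character; then exactly 3 of a non-whitespace character, then optionally a digit, then one or more of any character; then one or more of any character except [6baj] (non-capturing group).
The match spans [3:40] → 'hTk057mme.@@@0_vl10o5-ovg@@W3fx7ueggh'.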